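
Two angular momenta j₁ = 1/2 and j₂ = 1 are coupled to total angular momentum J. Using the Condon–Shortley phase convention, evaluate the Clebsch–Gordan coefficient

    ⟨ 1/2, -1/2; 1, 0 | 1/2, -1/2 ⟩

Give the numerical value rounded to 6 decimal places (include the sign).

−√(1/3) = -0.577350

j₁+j₂−J=1  J+j₁−j₂=0  J−j₁+j₂=1  j₁+j₂+J+1=3
(j₁±m₁, j₂±m₂, J±M) = (0,1,1,1,0,1)
P² = 1/3
sum k=1..1:
  [1] −1/1 = -1
S = -1
C² = P²·S² = 1/3 ; C = -0.577350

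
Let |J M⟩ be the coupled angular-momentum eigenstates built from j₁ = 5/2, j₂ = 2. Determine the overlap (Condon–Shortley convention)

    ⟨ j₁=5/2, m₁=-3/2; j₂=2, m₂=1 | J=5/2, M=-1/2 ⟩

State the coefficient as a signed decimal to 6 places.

+0.414039

√[6·2!3!2!/8! · 1!4!3!1!2!3!] = √(216/35)
  +(−1)^1/∏(1,1,3,2,0,0)! = -1/12  (running -1/12)
  +(−1)^2/∏(2,0,2,1,1,1)! = 1/4  (running 1/6)
⟨..|..⟩ = √(216/35)·(1/6) = +0.414039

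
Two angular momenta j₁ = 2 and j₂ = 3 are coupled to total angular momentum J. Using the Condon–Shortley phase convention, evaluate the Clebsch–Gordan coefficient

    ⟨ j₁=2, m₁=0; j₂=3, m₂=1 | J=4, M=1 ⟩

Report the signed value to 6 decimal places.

j₁+j₂−J=1  J+j₁−j₂=3  J−j₁+j₂=5  j₁+j₂+J+1=10
(j₁±m₁, j₂±m₂, J±M) = (2,2,4,2,5,3)
P² = 1728/7
sum k=0..1:
  [0] +1/48 = 1/48
  [1] −1/24 = -1/24
S = -1/48
C² = P²·S² = 3/28 ; C = -0.327327

-0.327327  (= −√(3/28))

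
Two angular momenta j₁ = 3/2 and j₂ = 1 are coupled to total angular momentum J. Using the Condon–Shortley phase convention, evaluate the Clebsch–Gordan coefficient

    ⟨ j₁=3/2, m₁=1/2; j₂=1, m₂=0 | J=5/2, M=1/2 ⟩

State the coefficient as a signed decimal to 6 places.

√[6·0!3!2!/6! · 2!1!1!1!3!2!] = √(12/5)
  +(−1)^0/∏(0,0,1,1,2,1)! = 1/2  (running 1/2)
⟨..|..⟩ = √(12/5)·(1/2) = +0.774597

+√(3/5) ≈ +0.774597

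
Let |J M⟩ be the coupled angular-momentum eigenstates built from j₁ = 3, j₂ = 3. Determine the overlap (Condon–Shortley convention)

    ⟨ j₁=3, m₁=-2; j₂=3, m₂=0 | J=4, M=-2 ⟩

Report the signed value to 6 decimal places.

+0.139573  (= +√(3/154))

j₁+j₂−J=2  J+j₁−j₂=4  J−j₁+j₂=4  j₁+j₂+J+1=11
(j₁±m₁, j₂±m₂, J±M) = (1,5,3,3,2,6)
P² = 124416/77
sum k=1..2:
  [1] −1/96 = -1/96
  [2] +1/72 = 1/72
S = 1/288
C² = P²·S² = 3/154 ; C = +0.139573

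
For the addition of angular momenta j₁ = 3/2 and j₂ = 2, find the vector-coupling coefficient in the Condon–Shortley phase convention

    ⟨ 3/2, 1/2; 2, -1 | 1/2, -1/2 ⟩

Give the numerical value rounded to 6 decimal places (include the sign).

−√(3/10) ≈ -0.547723

√[2·3!0!1!/5! · 2!1!1!3!0!1!] = √(6/5)
  +(−1)^1/∏(1,2,0,0,0,1)! = -1/2  (running -1/2)
⟨..|..⟩ = √(6/5)·(-1/2) = -0.547723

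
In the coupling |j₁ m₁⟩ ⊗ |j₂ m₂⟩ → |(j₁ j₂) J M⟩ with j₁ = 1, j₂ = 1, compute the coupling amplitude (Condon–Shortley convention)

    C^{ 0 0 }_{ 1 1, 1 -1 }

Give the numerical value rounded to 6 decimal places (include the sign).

+0.577350

j₁+j₂−J=2  J+j₁−j₂=0  J−j₁+j₂=0  j₁+j₂+J+1=3
(j₁±m₁, j₂±m₂, J±M) = (2,0,0,2,0,0)
P² = 4/3
sum k=0..0:
  [0] +1/2 = 1/2
S = 1/2
C² = P²·S² = 1/3 ; C = +0.577350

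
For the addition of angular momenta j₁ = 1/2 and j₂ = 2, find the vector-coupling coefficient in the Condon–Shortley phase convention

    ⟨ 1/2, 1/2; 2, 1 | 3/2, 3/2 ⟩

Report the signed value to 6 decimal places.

√[4·1!0!3!/5! · 1!0!3!1!3!0!] = √(36/5)
  +(−1)^0/∏(0,1,0,3,0,0)! = 1/6  (running 1/6)
⟨..|..⟩ = √(36/5)·(1/6) = +0.447214

+√(1/5) = +0.447214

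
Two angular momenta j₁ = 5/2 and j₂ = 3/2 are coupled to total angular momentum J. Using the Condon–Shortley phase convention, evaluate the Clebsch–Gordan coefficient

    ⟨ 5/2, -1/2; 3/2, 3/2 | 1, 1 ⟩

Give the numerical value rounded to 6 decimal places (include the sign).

√[3·3!2!0!/6! · 2!3!3!0!2!0!] = √(36/5)
  +(−1)^3/∏(3,0,0,0,2,0)! = -1/12  (running -1/12)
⟨..|..⟩ = √(36/5)·(-1/12) = -0.223607

−√(1/20) = -0.223607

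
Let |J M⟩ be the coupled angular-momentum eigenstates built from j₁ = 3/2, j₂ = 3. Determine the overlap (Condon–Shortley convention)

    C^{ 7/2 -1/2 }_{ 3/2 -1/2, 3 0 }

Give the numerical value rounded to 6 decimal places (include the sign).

−√(2/21) ≈ -0.308607

j₁+j₂−J=1  J+j₁−j₂=2  J−j₁+j₂=5  j₁+j₂+J+1=9
(j₁±m₁, j₂±m₂, J±M) = (1,2,3,3,3,4)
P² = 384/7
sum k=0..1:
  [0] +1/24 = 1/24
  [1] −1/12 = -1/12
S = -1/24
C² = P²·S² = 2/21 ; C = -0.308607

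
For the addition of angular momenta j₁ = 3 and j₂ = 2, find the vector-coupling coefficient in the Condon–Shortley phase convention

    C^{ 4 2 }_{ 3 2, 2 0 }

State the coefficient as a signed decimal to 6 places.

+√(12/35) ≈ +0.585540

√[9·1!5!3!/10! · 5!1!2!2!6!2!] = √(8640/7)
  +(−1)^0/∏(0,1,1,2,4,1)! = 1/48  (running 1/48)
  +(−1)^1/∏(1,0,0,1,5,2)! = -1/240  (running 1/60)
⟨..|..⟩ = √(8640/7)·(1/60) = +0.585540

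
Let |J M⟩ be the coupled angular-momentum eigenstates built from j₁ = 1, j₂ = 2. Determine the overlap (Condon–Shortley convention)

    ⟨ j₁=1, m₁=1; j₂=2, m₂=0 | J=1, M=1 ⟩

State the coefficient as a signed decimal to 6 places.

triangle: 2!×0!×2!/5! = 4/120
(j±m)!: 2!×0!×2!×2!×2!×0! = 16
prefactor² = (2J+1)×Δ×N² = 8/5
  k=0: +1/(0!×2!×0!×2!×0!×0!) = 1/4
Σ = 1/4  ⇒  CG² = 8/5×1/4² = 1/10
CG = +√(1/10) = +0.316228

+√(1/10) = +0.316228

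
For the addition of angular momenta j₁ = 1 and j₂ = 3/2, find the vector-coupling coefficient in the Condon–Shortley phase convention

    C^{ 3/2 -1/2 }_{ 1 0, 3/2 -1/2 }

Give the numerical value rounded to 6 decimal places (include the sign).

+√(1/15) ≈ +0.258199

j₁+j₂−J=1  J+j₁−j₂=1  J−j₁+j₂=2  j₁+j₂+J+1=5
(j₁±m₁, j₂±m₂, J±M) = (1,1,1,2,1,2)
P² = 4/15
sum k=0..1:
  [0] +1/1 = 1
  [1] −1/2 = -1/2
S = 1/2
C² = P²·S² = 1/15 ; C = +0.258199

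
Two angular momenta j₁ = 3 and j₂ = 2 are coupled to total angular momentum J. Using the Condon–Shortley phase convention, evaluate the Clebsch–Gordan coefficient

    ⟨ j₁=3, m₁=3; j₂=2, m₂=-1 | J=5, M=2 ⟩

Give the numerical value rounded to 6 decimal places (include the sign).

triangle: 0!×6!×4!/11! = 17280/39916800
(j±m)!: 6!×0!×1!×3!×7!×3! = 130636800
prefactor² = (2J+1)×Δ×N² = 622080
  k=0: +1/(0!×0!×0!×1!×6!×3!) = 1/4320
Σ = 1/4320  ⇒  CG² = 622080×1/4320² = 1/30
CG = +√(1/30) = +0.182574

+√(1/30) = +0.182574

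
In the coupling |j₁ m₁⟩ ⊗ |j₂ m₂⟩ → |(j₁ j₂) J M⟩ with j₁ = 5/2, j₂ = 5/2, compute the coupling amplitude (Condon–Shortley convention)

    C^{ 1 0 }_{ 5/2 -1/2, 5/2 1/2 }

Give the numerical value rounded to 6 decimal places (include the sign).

triangle: 4!×1!×1!/7! = 24/5040
(j±m)!: 2!×3!×3!×2!×1!×1! = 144
prefactor² = (2J+1)×Δ×N² = 72/35
  k=2: +1/(2!×2!×1!×1!×0!×0!) = 1/4
  k=3: −1/(3!×1!×0!×0!×1!×1!) = -1/6
Σ = 1/12  ⇒  CG² = 72/35×1/12² = 1/70
CG = +√(1/70) = +0.119523

+√(1/70) ≈ +0.119523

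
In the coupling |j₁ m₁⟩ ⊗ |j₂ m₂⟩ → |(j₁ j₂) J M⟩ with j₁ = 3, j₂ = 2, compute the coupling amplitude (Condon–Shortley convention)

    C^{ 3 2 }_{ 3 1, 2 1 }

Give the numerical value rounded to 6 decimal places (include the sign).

−√(1/4) = -0.500000

triangle: 2!×4!×2!/9! = 96/362880
(j±m)!: 4!×2!×3!×1!×5!×1! = 34560
prefactor² = (2J+1)×Δ×N² = 64
  k=1: −1/(1!×1!×1!×2!×3!×0!) = -1/12
  k=2: +1/(2!×0!×0!×1!×4!×1!) = 1/48
Σ = -1/16  ⇒  CG² = 64×(-1/16)² = 1/4
CG = −√(1/4) = -0.500000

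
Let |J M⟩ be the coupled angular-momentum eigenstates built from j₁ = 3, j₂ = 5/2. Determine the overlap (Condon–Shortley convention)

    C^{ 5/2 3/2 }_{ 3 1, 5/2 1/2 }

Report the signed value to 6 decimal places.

−√(1/35) ≈ -0.169031

j₁+j₂−J=3  J+j₁−j₂=3  J−j₁+j₂=2  j₁+j₂+J+1=9
(j₁±m₁, j₂±m₂, J±M) = (4,2,3,2,4,1)
P² = 576/35
sum k=1..2:
  [1] −1/8 = -1/8
  [2] +1/12 = 1/12
S = -1/24
C² = P²·S² = 1/35 ; C = -0.169031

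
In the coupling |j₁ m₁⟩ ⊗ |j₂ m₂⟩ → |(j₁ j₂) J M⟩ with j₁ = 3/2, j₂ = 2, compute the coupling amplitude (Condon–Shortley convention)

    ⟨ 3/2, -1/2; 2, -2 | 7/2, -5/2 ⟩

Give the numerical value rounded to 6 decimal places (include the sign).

triangle: 0!*3!*4!/8! = 144/40320
(j±m)!: 1!*2!*0!*4!*1!*6! = 34560
prefactor² = (2J+1)*Δ*N² = 6912/7
  k=0: +1/(0!*0!*2!*0!*1!*4!) = 1/48
Σ = 1/48  ⇒  CG² = 6912/7*1/48² = 3/7
CG = +√(3/7) = +0.654654

+0.654654  (= +√(3/7))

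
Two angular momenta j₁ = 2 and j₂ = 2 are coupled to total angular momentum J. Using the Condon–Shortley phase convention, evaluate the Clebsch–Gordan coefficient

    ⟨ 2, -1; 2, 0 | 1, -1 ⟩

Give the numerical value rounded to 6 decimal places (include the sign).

triangle: 3!*1!*1!/6! = 6/720
(j±m)!: 1!*3!*2!*2!*0!*2! = 48
prefactor² = (2J+1)*Δ*N² = 6/5
  k=2: +1/(2!*1!*1!*0!*0!*1!) = 1/2
Σ = 1/2  ⇒  CG² = 6/5*1/2² = 3/10
CG = +√(3/10) = +0.547723

+√(3/10) = +0.547723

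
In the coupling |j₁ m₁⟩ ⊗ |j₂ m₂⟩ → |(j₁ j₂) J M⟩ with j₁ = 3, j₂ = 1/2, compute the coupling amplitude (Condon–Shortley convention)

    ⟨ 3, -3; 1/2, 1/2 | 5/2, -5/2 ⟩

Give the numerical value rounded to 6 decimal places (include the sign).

j₁+j₂−J=1  J+j₁−j₂=5  J−j₁+j₂=0  j₁+j₂+J+1=7
(j₁±m₁, j₂±m₂, J±M) = (0,6,1,0,0,5)
P² = 86400/7
sum k=1..1:
  [1] −1/120 = -1/120
S = -1/120
C² = P²·S² = 6/7 ; C = -0.925820

-0.925820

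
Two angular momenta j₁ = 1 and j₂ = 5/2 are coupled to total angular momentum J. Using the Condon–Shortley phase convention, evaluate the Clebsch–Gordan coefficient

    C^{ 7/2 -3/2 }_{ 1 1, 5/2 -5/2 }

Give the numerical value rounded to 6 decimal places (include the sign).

triangle: 0!*2!*5!/8! = 240/40320
(j±m)!: 2!*0!*0!*5!*2!*5! = 57600
prefactor² = (2J+1)*Δ*N² = 19200/7
  k=0: +1/(0!*0!*0!*0!*2!*5!) = 1/240
Σ = 1/240  ⇒  CG² = 19200/7*1/240² = 1/21
CG = +√(1/21) = +0.218218

+0.218218  (= +√(1/21))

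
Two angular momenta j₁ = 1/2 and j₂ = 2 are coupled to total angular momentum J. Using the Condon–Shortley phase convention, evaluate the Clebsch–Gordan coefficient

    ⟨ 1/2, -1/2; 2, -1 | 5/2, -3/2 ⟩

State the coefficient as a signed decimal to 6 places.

+0.894427  (= +√(4/5))

j₁+j₂−J=0  J+j₁−j₂=1  J−j₁+j₂=4  j₁+j₂+J+1=6
(j₁±m₁, j₂±m₂, J±M) = (0,1,1,3,1,4)
P² = 144/5
sum k=0..0:
  [0] +1/6 = 1/6
S = 1/6
C² = P²·S² = 4/5 ; C = +0.894427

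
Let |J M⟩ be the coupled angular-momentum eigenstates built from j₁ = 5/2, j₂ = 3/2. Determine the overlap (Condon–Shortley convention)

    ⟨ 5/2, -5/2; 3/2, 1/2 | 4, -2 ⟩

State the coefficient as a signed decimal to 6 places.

triangle: 0!×5!×3!/9! = 720/362880
(j±m)!: 0!×5!×2!×1!×2!×6! = 345600
prefactor² = (2J+1)×Δ×N² = 43200/7
  k=0: +1/(0!×0!×5!×2!×0!×1!) = 1/240
Σ = 1/240  ⇒  CG² = 43200/7×1/240² = 3/28
CG = +√(3/28) = +0.327327

+√(3/28) ≈ +0.327327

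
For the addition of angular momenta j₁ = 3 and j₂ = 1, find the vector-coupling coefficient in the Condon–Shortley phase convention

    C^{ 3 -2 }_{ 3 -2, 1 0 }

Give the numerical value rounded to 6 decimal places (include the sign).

triangle: 1!*5!*1!/8! = 120/40320
(j±m)!: 1!*5!*1!*1!*1!*5! = 14400
prefactor² = (2J+1)*Δ*N² = 300
  k=0: +1/(0!*1!*5!*1!*0!*0!) = 1/120
  k=1: −1/(1!*0!*4!*0!*1!*1!) = -1/24
Σ = -1/30  ⇒  CG² = 300*(-1/30)² = 1/3
CG = −√(1/3) = -0.577350

-0.577350  (= −√(1/3))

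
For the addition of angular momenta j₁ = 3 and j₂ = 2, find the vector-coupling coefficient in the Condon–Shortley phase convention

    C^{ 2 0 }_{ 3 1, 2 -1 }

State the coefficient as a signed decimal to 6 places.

−√(1/7) ≈ -0.377964

triangle: 3!·3!·1!/8! = 36/40320
(j±m)!: 4!·2!·1!·3!·2!·2! = 1152
prefactor² = (2J+1)·Δ·N² = 36/7
  k=0: +1/(0!·3!·2!·1!·1!·0!) = 1/12
  k=1: −1/(1!·2!·1!·0!·2!·1!) = -1/4
Σ = -1/6  ⇒  CG² = 36/7·(-1/6)² = 1/7
CG = −√(1/7) = -0.377964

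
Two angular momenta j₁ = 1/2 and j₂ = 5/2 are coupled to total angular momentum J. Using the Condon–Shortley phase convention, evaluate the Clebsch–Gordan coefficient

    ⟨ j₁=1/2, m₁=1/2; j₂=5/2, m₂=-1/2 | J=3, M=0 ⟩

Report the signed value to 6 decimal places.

+0.707107

j₁+j₂−J=0  J+j₁−j₂=1  J−j₁+j₂=5  j₁+j₂+J+1=7
(j₁±m₁, j₂±m₂, J±M) = (1,0,2,3,3,3)
P² = 72
sum k=0..0:
  [0] +1/12 = 1/12
S = 1/12
C² = P²·S² = 1/2 ; C = +0.707107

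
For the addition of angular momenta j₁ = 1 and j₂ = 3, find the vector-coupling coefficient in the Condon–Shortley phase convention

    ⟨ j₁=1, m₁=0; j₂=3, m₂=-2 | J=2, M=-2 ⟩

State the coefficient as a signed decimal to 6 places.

√[5·2!0!4!/7! · 1!1!1!5!0!4!] = √(960/7)
  +(−1)^1/∏(1,1,0,0,0,4)! = -1/24  (running -1/24)
⟨..|..⟩ = √(960/7)·(-1/24) = -0.487950

-0.487950  (= −√(5/21))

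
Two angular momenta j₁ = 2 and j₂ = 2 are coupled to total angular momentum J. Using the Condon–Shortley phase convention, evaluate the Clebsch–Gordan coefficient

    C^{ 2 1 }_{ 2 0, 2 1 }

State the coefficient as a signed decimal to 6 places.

triangle: 2!·2!·2!/7! = 8/5040
(j±m)!: 2!·2!·3!·1!·3!·1! = 144
prefactor² = (2J+1)·Δ·N² = 8/7
  k=1: −1/(1!·1!·1!·2!·1!·0!) = -1/2
  k=2: +1/(2!·0!·0!·1!·2!·1!) = 1/4
Σ = -1/4  ⇒  CG² = 8/7·(-1/4)² = 1/14
CG = −√(1/14) = -0.267261

-0.267261  (= −√(1/14))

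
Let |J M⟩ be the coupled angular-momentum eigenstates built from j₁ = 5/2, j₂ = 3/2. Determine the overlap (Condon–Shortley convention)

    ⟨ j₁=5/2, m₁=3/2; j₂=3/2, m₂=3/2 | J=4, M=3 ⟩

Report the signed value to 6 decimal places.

j₁+j₂−J=0  J+j₁−j₂=5  J−j₁+j₂=3  j₁+j₂+J+1=9
(j₁±m₁, j₂±m₂, J±M) = (4,1,3,0,7,1)
P² = 12960
sum k=0..0:
  [0] +1/144 = 1/144
S = 1/144
C² = P²·S² = 5/8 ; C = +0.790569

+0.790569  (= +√(5/8))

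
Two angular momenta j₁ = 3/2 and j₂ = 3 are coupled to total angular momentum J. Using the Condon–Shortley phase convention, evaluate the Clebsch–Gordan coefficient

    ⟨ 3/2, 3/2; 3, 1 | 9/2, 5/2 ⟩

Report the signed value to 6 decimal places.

+√(5/12) ≈ +0.645497

√[10·0!3!6!/10! · 3!0!4!2!7!2!] = √(34560)
  +(−1)^0/∏(0,0,0,4,3,2)! = 1/288  (running 1/288)
⟨..|..⟩ = √(34560)·(1/288) = +0.645497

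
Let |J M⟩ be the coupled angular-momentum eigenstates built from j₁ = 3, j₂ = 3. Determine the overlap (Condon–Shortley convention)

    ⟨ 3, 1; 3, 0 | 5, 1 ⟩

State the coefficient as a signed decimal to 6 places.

+√(5/42) ≈ +0.345033

triangle: 1!*5!*5!/12! = 14400/479001600
(j±m)!: 4!*2!*3!*3!*6!*4! = 29859840
prefactor² = (2J+1)*Δ*N² = 69120/7
  k=0: +1/(0!*1!*2!*3!*3!*2!) = 1/144
  k=1: −1/(1!*0!*1!*2!*4!*3!) = -1/288
Σ = 1/288  ⇒  CG² = 69120/7*1/288² = 5/42
CG = +√(5/42) = +0.345033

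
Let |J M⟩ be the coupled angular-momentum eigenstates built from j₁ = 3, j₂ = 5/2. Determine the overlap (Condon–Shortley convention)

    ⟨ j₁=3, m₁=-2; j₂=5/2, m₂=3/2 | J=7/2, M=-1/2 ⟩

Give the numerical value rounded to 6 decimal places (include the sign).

triangle: 2!×4!×3!/10! = 288/3628800
(j±m)!: 1!×5!×4!×1!×3!×4! = 414720
prefactor² = (2J+1)×Δ×N² = 9216/35
  k=1: −1/(1!×1!×4!×3!×0!×0!) = -1/144
  k=2: +1/(2!×0!×3!×2!×1!×1!) = 1/24
Σ = 5/144  ⇒  CG² = 9216/35×5/144² = 20/63
CG = +√(20/63) = +0.563436

+√(20/63) ≈ +0.563436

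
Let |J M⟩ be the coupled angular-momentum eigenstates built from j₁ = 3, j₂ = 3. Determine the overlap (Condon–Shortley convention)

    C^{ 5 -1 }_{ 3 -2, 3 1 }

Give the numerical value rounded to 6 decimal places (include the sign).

−√(9/28) = -0.566947

√[11·1!5!5!/12! · 1!5!4!2!4!6!] = √(230400/7)
  +(−1)^0/∏(0,1,5,4,0,1)! = 1/2880  (running 1/2880)
  +(−1)^1/∏(1,0,4,3,1,2)! = -1/288  (running -1/320)
⟨..|..⟩ = √(230400/7)·(-1/320) = -0.566947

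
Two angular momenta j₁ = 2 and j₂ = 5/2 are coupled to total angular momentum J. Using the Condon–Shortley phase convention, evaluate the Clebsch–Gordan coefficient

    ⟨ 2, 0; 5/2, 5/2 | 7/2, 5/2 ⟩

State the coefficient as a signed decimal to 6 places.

j₁+j₂−J=1  J+j₁−j₂=3  J−j₁+j₂=4  j₁+j₂+J+1=9
(j₁±m₁, j₂±m₂, J±M) = (2,2,5,0,6,1)
P² = 7680/7
sum k=1..1:
  [1] −1/48 = -1/48
S = -1/48
C² = P²·S² = 10/21 ; C = -0.690066

-0.690066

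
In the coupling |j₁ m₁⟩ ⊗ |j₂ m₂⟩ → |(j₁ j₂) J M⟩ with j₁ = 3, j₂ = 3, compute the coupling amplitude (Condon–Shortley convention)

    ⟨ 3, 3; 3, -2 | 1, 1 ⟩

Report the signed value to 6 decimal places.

+√(3/28) ≈ +0.327327

j₁+j₂−J=5  J+j₁−j₂=1  J−j₁+j₂=1  j₁+j₂+J+1=8
(j₁±m₁, j₂±m₂, J±M) = (6,0,1,5,2,0)
P² = 10800/7
sum k=0..0:
  [0] +1/120 = 1/120
S = 1/120
C² = P²·S² = 3/28 ; C = +0.327327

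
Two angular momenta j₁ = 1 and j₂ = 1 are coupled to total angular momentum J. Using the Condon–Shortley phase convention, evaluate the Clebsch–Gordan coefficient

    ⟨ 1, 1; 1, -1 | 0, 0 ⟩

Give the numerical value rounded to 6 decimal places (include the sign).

+0.577350

j₁+j₂−J=2  J+j₁−j₂=0  J−j₁+j₂=0  j₁+j₂+J+1=3
(j₁±m₁, j₂±m₂, J±M) = (2,0,0,2,0,0)
P² = 4/3
sum k=0..0:
  [0] +1/2 = 1/2
S = 1/2
C² = P²·S² = 1/3 ; C = +0.577350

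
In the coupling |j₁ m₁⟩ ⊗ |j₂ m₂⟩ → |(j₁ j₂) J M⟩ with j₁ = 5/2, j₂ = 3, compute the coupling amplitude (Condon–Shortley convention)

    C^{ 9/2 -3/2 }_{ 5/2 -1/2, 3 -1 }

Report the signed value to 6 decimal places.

j₁+j₂−J=1  J+j₁−j₂=4  J−j₁+j₂=5  j₁+j₂+J+1=11
(j₁±m₁, j₂±m₂, J±M) = (2,3,2,4,3,6)
P² = 138240/77
sum k=0..1:
  [0] +1/72 = 1/72
  [1] −1/96 = -1/96
S = 1/288
C² = P²·S² = 5/231 ; C = +0.147122

+√(5/231) ≈ +0.147122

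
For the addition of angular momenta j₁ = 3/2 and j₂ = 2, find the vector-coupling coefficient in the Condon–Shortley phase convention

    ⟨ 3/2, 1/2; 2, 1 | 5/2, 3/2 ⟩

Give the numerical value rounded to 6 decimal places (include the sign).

-0.169031  (= −√(1/35))

√[6·1!2!3!/7! · 2!1!3!1!4!1!] = √(144/35)
  +(−1)^0/∏(0,1,1,3,1,0)! = 1/6  (running 1/6)
  +(−1)^1/∏(1,0,0,2,2,1)! = -1/4  (running -1/12)
⟨..|..⟩ = √(144/35)·(-1/12) = -0.169031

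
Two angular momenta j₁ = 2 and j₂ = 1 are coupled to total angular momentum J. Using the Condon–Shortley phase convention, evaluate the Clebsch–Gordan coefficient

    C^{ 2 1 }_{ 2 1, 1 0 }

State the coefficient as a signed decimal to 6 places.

+√(1/6) ≈ +0.408248

triangle: 1!*3!*1!/6! = 6/720
(j±m)!: 3!*1!*1!*1!*3!*1! = 36
prefactor² = (2J+1)*Δ*N² = 3/2
  k=0: +1/(0!*1!*1!*1!*2!*0!) = 1/2
  k=1: −1/(1!*0!*0!*0!*3!*1!) = -1/6
Σ = 1/3  ⇒  CG² = 3/2*1/3² = 1/6
CG = +√(1/6) = +0.408248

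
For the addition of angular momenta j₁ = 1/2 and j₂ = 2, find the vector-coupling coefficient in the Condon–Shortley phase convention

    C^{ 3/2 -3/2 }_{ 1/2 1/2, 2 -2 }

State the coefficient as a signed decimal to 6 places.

+√(4/5) ≈ +0.894427

triangle: 1!·0!·3!/5! = 6/120
(j±m)!: 1!·0!·0!·4!·0!·3! = 144
prefactor² = (2J+1)·Δ·N² = 144/5
  k=0: +1/(0!·1!·0!·0!·0!·3!) = 1/6
Σ = 1/6  ⇒  CG² = 144/5·1/6² = 4/5
CG = +√(4/5) = +0.894427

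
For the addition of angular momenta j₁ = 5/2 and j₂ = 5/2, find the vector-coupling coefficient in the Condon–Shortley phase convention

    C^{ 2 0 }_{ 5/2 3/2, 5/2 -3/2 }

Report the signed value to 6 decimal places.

+√(1/84) = +0.109109

j₁+j₂−J=3  J+j₁−j₂=2  J−j₁+j₂=2  j₁+j₂+J+1=8
(j₁±m₁, j₂±m₂, J±M) = (4,1,1,4,2,2)
P² = 48/7
sum k=0..1:
  [0] +1/6 = 1/6
  [1] −1/8 = -1/8
S = 1/24
C² = P²·S² = 1/84 ; C = +0.109109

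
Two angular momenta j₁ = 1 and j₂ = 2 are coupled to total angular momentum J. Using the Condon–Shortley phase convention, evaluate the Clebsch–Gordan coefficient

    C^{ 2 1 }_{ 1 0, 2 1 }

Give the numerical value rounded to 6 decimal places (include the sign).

j₁+j₂−J=1  J+j₁−j₂=1  J−j₁+j₂=3  j₁+j₂+J+1=6
(j₁±m₁, j₂±m₂, J±M) = (1,1,3,1,3,1)
P² = 3/2
sum k=0..1:
  [0] +1/6 = 1/6
  [1] −1/2 = -1/2
S = -1/3
C² = P²·S² = 1/6 ; C = -0.408248

-0.408248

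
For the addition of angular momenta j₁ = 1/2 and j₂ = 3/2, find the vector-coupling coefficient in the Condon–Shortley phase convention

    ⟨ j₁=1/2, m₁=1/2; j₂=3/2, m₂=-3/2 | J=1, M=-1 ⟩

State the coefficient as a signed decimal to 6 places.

+√(3/4) = +0.866025

triangle: 1!·0!·2!/4! = 2/24
(j±m)!: 1!·0!·0!·3!·0!·2! = 12
prefactor² = (2J+1)·Δ·N² = 3
  k=0: +1/(0!·1!·0!·0!·0!·2!) = 1/2
Σ = 1/2  ⇒  CG² = 3·1/2² = 3/4
CG = +√(3/4) = +0.866025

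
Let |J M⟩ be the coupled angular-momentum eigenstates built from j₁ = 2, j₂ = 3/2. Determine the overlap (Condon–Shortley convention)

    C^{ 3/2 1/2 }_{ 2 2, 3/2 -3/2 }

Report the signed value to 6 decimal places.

+√(2/5) ≈ +0.632456

j₁+j₂−J=2  J+j₁−j₂=2  J−j₁+j₂=1  j₁+j₂+J+1=6
(j₁±m₁, j₂±m₂, J±M) = (4,0,0,3,2,1)
P² = 32/5
sum k=0..0:
  [0] +1/4 = 1/4
S = 1/4
C² = P²·S² = 2/5 ; C = +0.632456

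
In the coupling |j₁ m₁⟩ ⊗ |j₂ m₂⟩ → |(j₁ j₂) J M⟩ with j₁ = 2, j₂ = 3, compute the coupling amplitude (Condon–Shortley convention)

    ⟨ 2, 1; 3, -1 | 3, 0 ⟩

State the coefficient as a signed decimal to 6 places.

triangle: 2!×2!×4!/9! = 96/362880
(j±m)!: 3!×1!×2!×4!×3!×3! = 10368
prefactor² = (2J+1)×Δ×N² = 96/5
  k=0: +1/(0!×2!×1!×2!×1!×2!) = 1/8
  k=1: −1/(1!×1!×0!×1!×2!×3!) = -1/12
Σ = 1/24  ⇒  CG² = 96/5×1/24² = 1/30
CG = +√(1/30) = +0.182574

+0.182574  (= +√(1/30))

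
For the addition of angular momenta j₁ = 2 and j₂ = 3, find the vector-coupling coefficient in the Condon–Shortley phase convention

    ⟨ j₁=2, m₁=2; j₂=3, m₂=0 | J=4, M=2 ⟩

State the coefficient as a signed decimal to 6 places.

+√(3/7) ≈ +0.654654

triangle: 1!×3!×5!/10! = 720/3628800
(j±m)!: 4!×0!×3!×3!×6!×2! = 1244160
prefactor² = (2J+1)×Δ×N² = 15552/7
  k=0: +1/(0!×1!×0!×3!×3!×2!) = 1/72
Σ = 1/72  ⇒  CG² = 15552/7×1/72² = 3/7
CG = +√(3/7) = +0.654654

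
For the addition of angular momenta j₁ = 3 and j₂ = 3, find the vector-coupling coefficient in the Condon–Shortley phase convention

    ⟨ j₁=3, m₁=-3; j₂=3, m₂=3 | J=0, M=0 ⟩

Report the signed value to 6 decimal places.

+√(1/7) = +0.377964

√[1·6!0!0!/7! · 0!6!6!0!0!0!] = √(518400/7)
  +(−1)^6/∏(6,0,0,0,0,0)! = 1/720  (running 1/720)
⟨..|..⟩ = √(518400/7)·(1/720) = +0.377964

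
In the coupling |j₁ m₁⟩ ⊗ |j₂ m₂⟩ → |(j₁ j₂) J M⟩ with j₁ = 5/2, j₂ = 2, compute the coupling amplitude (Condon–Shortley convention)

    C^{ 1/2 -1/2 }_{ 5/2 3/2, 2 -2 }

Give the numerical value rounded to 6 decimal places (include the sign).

+√(1/15) = +0.258199

√[2·4!1!0!/6! · 4!1!0!4!0!1!] = √(192/5)
  +(−1)^0/∏(0,4,1,0,0,0)! = 1/24  (running 1/24)
⟨..|..⟩ = √(192/5)·(1/24) = +0.258199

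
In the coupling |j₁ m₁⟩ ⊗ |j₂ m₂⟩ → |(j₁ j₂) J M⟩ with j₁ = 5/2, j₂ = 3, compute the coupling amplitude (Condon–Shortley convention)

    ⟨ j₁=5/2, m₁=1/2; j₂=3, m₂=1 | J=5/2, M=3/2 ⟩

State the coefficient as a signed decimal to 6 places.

√[6·3!2!3!/9! · 3!2!4!2!4!1!] = √(576/35)
  +(−1)^1/∏(1,2,1,3,1,0)! = -1/12  (running -1/12)
  +(−1)^2/∏(2,1,0,2,2,1)! = 1/8  (running 1/24)
⟨..|..⟩ = √(576/35)·(1/24) = +0.169031

+√(1/35) ≈ +0.169031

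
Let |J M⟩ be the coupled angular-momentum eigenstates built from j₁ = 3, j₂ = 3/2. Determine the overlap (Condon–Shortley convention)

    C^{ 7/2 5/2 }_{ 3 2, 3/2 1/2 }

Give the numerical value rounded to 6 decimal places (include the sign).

√[8·1!5!2!/9! · 5!1!2!1!6!1!] = √(6400/7)
  +(−1)^0/∏(0,1,1,2,4,0)! = 1/48  (running 1/48)
  +(−1)^1/∏(1,0,0,1,5,1)! = -1/120  (running 1/80)
⟨..|..⟩ = √(6400/7)·(1/80) = +0.377964

+0.377964  (= +√(1/7))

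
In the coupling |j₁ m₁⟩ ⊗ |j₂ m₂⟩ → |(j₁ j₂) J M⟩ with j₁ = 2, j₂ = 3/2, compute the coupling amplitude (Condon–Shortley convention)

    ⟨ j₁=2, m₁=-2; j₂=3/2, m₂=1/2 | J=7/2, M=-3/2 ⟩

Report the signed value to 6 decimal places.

+√(1/7) ≈ +0.377964

j₁+j₂−J=0  J+j₁−j₂=4  J−j₁+j₂=3  j₁+j₂+J+1=8
(j₁±m₁, j₂±m₂, J±M) = (0,4,2,1,2,5)
P² = 2304/7
sum k=0..0:
  [0] +1/48 = 1/48
S = 1/48
C² = P²·S² = 1/7 ; C = +0.377964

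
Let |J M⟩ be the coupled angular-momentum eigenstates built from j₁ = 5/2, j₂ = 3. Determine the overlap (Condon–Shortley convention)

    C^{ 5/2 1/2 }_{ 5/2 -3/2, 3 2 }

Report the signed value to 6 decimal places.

−√(1/14) = -0.267261

j₁+j₂−J=3  J+j₁−j₂=2  J−j₁+j₂=3  j₁+j₂+J+1=9
(j₁±m₁, j₂±m₂, J±M) = (1,4,5,1,3,2)
P² = 288/7
sum k=2..3:
  [2] +1/24 = 1/24
  [3] −1/12 = -1/12
S = -1/24
C² = P²·S² = 1/14 ; C = -0.267261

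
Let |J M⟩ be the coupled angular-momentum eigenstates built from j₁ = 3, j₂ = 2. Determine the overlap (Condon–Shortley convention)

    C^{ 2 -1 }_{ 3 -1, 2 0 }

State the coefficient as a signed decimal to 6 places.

+0.377964

triangle: 3!×3!×1!/8! = 36/40320
(j±m)!: 2!×4!×2!×2!×1!×3! = 1152
prefactor² = (2J+1)×Δ×N² = 36/7
  k=1: −1/(1!×2!×3!×1!×0!×0!) = -1/12
  k=2: +1/(2!×1!×2!×0!×1!×1!) = 1/4
Σ = 1/6  ⇒  CG² = 36/7×1/6² = 1/7
CG = +√(1/7) = +0.377964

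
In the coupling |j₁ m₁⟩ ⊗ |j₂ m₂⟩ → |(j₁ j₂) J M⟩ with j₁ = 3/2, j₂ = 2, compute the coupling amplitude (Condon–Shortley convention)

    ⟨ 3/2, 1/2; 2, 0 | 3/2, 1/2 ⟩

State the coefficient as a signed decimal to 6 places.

j₁+j₂−J=2  J+j₁−j₂=1  J−j₁+j₂=2  j₁+j₂+J+1=6
(j₁±m₁, j₂±m₂, J±M) = (2,1,2,2,2,1)
P² = 16/45
sum k=0..1:
  [0] +1/4 = 1/4
  [1] −1/1 = -1
S = -3/4
C² = P²·S² = 1/5 ; C = -0.447214

-0.447214  (= −√(1/5))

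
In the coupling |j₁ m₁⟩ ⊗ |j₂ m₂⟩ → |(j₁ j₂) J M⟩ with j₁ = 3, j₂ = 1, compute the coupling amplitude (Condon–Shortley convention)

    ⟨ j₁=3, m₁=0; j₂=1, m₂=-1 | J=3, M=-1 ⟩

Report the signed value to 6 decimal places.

+√(1/2) = +0.707107

√[7·1!5!1!/8! · 3!3!0!2!2!4!] = √(72)
  +(−1)^0/∏(0,1,3,0,2,1)! = 1/12  (running 1/12)
⟨..|..⟩ = √(72)·(1/12) = +0.707107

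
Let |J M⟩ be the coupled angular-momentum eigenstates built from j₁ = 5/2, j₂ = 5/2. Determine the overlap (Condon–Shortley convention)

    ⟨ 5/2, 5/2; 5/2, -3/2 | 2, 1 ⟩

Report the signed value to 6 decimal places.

√[5·3!2!2!/8! · 5!0!1!4!3!1!] = √(360/7)
  +(−1)^0/∏(0,3,0,1,2,1)! = 1/12  (running 1/12)
⟨..|..⟩ = √(360/7)·(1/12) = +0.597614

+√(5/14) ≈ +0.597614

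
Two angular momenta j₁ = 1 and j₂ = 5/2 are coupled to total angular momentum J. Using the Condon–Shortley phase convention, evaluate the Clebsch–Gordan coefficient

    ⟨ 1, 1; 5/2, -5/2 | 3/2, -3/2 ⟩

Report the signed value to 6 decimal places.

+√(2/3) ≈ +0.816497

triangle: 2!*0!*3!/6! = 12/720
(j±m)!: 2!*0!*0!*5!*0!*3! = 1440
prefactor² = (2J+1)*Δ*N² = 96
  k=0: +1/(0!*2!*0!*0!*0!*3!) = 1/12
Σ = 1/12  ⇒  CG² = 96*1/12² = 2/3
CG = +√(2/3) = +0.816497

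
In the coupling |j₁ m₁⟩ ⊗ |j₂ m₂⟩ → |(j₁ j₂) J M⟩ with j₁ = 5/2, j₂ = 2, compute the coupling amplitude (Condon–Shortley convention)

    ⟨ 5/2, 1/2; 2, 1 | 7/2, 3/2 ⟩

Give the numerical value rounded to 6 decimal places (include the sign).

−√(2/21) ≈ -0.308607

√[8·1!4!3!/9! · 3!2!3!1!5!2!] = √(384/7)
  +(−1)^0/∏(0,1,2,3,2,0)! = 1/24  (running 1/24)
  +(−1)^1/∏(1,0,1,2,3,1)! = -1/12  (running -1/24)
⟨..|..⟩ = √(384/7)·(-1/24) = -0.308607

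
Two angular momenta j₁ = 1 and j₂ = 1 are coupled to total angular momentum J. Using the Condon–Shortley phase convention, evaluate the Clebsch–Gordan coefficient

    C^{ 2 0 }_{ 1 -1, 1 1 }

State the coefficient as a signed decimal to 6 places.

+√(1/6) = +0.408248

j₁+j₂−J=0  J+j₁−j₂=2  J−j₁+j₂=2  j₁+j₂+J+1=5
(j₁±m₁, j₂±m₂, J±M) = (0,2,2,0,2,2)
P² = 8/3
sum k=0..0:
  [0] +1/4 = 1/4
S = 1/4
C² = P²·S² = 1/6 ; C = +0.408248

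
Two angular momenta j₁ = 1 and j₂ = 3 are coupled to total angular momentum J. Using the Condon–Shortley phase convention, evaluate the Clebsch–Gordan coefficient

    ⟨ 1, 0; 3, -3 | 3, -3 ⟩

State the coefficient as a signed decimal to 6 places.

+√(3/4) ≈ +0.866025

j₁+j₂−J=1  J+j₁−j₂=1  J−j₁+j₂=5  j₁+j₂+J+1=8
(j₁±m₁, j₂±m₂, J±M) = (1,1,0,6,0,6)
P² = 10800
sum k=0..0:
  [0] +1/120 = 1/120
S = 1/120
C² = P²·S² = 3/4 ; C = +0.866025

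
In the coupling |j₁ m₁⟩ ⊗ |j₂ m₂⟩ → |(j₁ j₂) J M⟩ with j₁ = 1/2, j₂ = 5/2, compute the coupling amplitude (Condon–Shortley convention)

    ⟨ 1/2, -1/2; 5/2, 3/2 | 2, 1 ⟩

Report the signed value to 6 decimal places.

-0.816497  (= −√(2/3))

triangle: 1!·0!·4!/6! = 24/720
(j±m)!: 0!·1!·4!·1!·3!·1! = 144
prefactor² = (2J+1)·Δ·N² = 24
  k=1: −1/(1!·0!·0!·3!·0!·1!) = -1/6
Σ = -1/6  ⇒  CG² = 24·(-1/6)² = 2/3
CG = −√(2/3) = -0.816497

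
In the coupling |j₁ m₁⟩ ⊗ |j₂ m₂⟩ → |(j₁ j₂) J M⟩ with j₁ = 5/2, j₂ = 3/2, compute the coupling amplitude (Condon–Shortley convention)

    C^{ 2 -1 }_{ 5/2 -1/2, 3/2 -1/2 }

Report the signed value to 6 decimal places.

j₁+j₂−J=2  J+j₁−j₂=3  J−j₁+j₂=1  j₁+j₂+J+1=7
(j₁±m₁, j₂±m₂, J±M) = (2,3,1,2,1,3)
P² = 12/7
sum k=0..1:
  [0] +1/12 = 1/12
  [1] −1/2 = -1/2
S = -5/12
C² = P²·S² = 25/84 ; C = -0.545545

−√(25/84) = -0.545545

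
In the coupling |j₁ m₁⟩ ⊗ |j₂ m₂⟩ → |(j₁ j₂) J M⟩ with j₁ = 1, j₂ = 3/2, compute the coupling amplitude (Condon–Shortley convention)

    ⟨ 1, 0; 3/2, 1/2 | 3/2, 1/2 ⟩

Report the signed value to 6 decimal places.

-0.258199  (= −√(1/15))

j₁+j₂−J=1  J+j₁−j₂=1  J−j₁+j₂=2  j₁+j₂+J+1=5
(j₁±m₁, j₂±m₂, J±M) = (1,1,2,1,2,1)
P² = 4/15
sum k=0..1:
  [0] +1/2 = 1/2
  [1] −1/1 = -1
S = -1/2
C² = P²·S² = 1/15 ; C = -0.258199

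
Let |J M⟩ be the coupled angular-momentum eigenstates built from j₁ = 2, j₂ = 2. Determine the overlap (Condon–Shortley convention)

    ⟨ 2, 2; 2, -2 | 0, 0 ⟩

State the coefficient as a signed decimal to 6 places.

j₁+j₂−J=4  J+j₁−j₂=0  J−j₁+j₂=0  j₁+j₂+J+1=5
(j₁±m₁, j₂±m₂, J±M) = (4,0,0,4,0,0)
P² = 576/5
sum k=0..0:
  [0] +1/24 = 1/24
S = 1/24
C² = P²·S² = 1/5 ; C = +0.447214

+√(1/5) = +0.447214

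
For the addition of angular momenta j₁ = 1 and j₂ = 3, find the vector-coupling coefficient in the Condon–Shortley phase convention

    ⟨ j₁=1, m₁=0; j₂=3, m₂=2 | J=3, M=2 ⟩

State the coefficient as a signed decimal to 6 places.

j₁+j₂−J=1  J+j₁−j₂=1  J−j₁+j₂=5  j₁+j₂+J+1=8
(j₁±m₁, j₂±m₂, J±M) = (1,1,5,1,5,1)
P² = 300
sum k=0..1:
  [0] +1/120 = 1/120
  [1] −1/24 = -1/24
S = -1/30
C² = P²·S² = 1/3 ; C = -0.577350

−√(1/3) = -0.577350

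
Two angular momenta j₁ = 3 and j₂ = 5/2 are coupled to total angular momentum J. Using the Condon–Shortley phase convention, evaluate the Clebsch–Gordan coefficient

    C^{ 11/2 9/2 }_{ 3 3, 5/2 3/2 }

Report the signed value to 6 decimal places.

triangle: 0!*6!*5!/12! = 86400/479001600
(j±m)!: 6!*0!*4!*1!*10!*1! = 62705664000
prefactor² = (2J+1)*Δ*N² = 1492992000/11
  k=0: +1/(0!*0!*0!*4!*6!*1!) = 1/17280
Σ = 1/17280  ⇒  CG² = 1492992000/11*1/17280² = 5/11
CG = +√(5/11) = +0.674200

+0.674200  (= +√(5/11))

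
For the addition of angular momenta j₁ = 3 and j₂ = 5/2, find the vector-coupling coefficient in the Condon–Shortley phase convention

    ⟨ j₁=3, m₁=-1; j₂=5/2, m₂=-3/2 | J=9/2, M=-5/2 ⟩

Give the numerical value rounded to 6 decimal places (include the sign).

triangle: 1!×5!×4!/11! = 2880/39916800
(j±m)!: 2!×4!×1!×4!×2!×7! = 11612160
prefactor² = (2J+1)×Δ×N² = 92160/11
  k=0: +1/(0!×1!×4!×1!×1!×3!) = 1/144
  k=1: −1/(1!×0!×3!×0!×2!×4!) = -1/288
Σ = 1/288  ⇒  CG² = 92160/11×1/288² = 10/99
CG = +√(10/99) = +0.317821

+0.317821  (= +√(10/99))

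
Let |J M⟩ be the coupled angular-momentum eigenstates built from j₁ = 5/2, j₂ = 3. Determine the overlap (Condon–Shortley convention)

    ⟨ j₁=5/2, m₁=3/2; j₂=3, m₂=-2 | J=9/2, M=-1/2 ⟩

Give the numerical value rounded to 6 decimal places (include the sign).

+0.510355  (= +√(361/1386))

j₁+j₂−J=1  J+j₁−j₂=4  J−j₁+j₂=5  j₁+j₂+J+1=11
(j₁±m₁, j₂±m₂, J±M) = (4,1,1,5,4,5)
P² = 460800/77
sum k=0..1:
  [0] +1/144 = 1/144
  [1] −1/2880 = -1/2880
S = 19/2880
C² = P²·S² = 361/1386 ; C = +0.510355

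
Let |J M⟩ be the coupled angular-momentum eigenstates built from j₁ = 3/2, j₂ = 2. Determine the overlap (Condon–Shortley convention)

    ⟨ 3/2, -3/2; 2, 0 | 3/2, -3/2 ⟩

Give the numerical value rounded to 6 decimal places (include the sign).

triangle: 2!*1!*2!/6! = 4/720
(j±m)!: 0!*3!*2!*2!*0!*3! = 144
prefactor² = (2J+1)*Δ*N² = 16/5
  k=2: +1/(2!*0!*1!*0!*0!*2!) = 1/4
Σ = 1/4  ⇒  CG² = 16/5*1/4² = 1/5
CG = +√(1/5) = +0.447214

+0.447214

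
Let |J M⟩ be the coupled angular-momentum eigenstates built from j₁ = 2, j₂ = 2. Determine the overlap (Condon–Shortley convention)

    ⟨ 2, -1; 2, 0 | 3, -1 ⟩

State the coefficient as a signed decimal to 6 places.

j₁+j₂−J=1  J+j₁−j₂=3  J−j₁+j₂=3  j₁+j₂+J+1=8
(j₁±m₁, j₂±m₂, J±M) = (1,3,2,2,2,4)
P² = 36/5
sum k=0..1:
  [0] +1/12 = 1/12
  [1] −1/4 = -1/4
S = -1/6
C² = P²·S² = 1/5 ; C = -0.447214

-0.447214  (= −√(1/5))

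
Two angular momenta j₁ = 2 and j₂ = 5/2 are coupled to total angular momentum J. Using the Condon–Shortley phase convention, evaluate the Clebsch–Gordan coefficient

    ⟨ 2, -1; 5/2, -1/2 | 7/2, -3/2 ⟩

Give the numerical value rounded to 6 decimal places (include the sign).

−√(2/21) ≈ -0.308607

√[8·1!3!4!/9! · 1!3!2!3!2!5!] = √(384/7)
  +(−1)^0/∏(0,1,3,2,0,2)! = 1/24  (running 1/24)
  +(−1)^1/∏(1,0,2,1,1,3)! = -1/12  (running -1/24)
⟨..|..⟩ = √(384/7)·(-1/24) = -0.308607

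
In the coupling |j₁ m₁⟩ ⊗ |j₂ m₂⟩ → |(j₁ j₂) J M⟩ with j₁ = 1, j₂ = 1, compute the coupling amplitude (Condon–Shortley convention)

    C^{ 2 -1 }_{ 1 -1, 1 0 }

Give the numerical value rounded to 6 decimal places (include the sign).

j₁+j₂−J=0  J+j₁−j₂=2  J−j₁+j₂=2  j₁+j₂+J+1=5
(j₁±m₁, j₂±m₂, J±M) = (0,2,1,1,1,3)
P² = 2
sum k=0..0:
  [0] +1/2 = 1/2
S = 1/2
C² = P²·S² = 1/2 ; C = +0.707107

+0.707107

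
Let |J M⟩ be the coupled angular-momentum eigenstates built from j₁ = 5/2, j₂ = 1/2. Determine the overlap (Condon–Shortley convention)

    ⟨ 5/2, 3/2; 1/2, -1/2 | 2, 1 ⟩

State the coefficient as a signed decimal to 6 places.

+√(2/3) = +0.816497

j₁+j₂−J=1  J+j₁−j₂=4  J−j₁+j₂=0  j₁+j₂+J+1=6
(j₁±m₁, j₂±m₂, J±M) = (4,1,0,1,3,1)
P² = 24
sum k=0..0:
  [0] +1/6 = 1/6
S = 1/6
C² = P²·S² = 2/3 ; C = +0.816497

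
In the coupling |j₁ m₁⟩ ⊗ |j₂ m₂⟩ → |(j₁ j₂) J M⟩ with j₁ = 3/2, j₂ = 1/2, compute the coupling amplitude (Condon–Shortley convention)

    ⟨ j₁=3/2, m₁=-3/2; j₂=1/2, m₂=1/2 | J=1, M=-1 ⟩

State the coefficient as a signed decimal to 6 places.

j₁+j₂−J=1  J+j₁−j₂=2  J−j₁+j₂=0  j₁+j₂+J+1=4
(j₁±m₁, j₂±m₂, J±M) = (0,3,1,0,0,2)
P² = 3
sum k=1..1:
  [1] −1/2 = -1/2
S = -1/2
C² = P²·S² = 3/4 ; C = -0.866025

−√(3/4) ≈ -0.866025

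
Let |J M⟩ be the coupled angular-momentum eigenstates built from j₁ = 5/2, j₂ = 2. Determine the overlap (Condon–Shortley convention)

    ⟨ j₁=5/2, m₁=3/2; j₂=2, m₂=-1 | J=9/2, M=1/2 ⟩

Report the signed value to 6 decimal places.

j₁+j₂−J=0  J+j₁−j₂=5  J−j₁+j₂=4  j₁+j₂+J+1=10
(j₁±m₁, j₂±m₂, J±M) = (4,1,1,3,5,4)
P² = 23040/7
sum k=0..0:
  [0] +1/144 = 1/144
S = 1/144
C² = P²·S² = 10/63 ; C = +0.398410

+0.398410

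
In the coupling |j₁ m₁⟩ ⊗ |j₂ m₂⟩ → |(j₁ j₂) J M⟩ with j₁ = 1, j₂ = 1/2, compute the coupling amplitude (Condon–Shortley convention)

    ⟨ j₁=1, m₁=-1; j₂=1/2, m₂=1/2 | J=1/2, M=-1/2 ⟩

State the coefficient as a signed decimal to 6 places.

−√(2/3) = -0.816497

j₁+j₂−J=1  J+j₁−j₂=1  J−j₁+j₂=0  j₁+j₂+J+1=3
(j₁±m₁, j₂±m₂, J±M) = (0,2,1,0,0,1)
P² = 2/3
sum k=1..1:
  [1] −1/1 = -1
S = -1
C² = P²·S² = 2/3 ; C = -0.816497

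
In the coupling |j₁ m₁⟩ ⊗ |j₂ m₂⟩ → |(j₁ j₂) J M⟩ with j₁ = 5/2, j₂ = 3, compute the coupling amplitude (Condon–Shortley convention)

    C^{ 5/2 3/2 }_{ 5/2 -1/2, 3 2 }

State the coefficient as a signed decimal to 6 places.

j₁+j₂−J=3  J+j₁−j₂=2  J−j₁+j₂=3  j₁+j₂+J+1=9
(j₁±m₁, j₂±m₂, J±M) = (2,3,5,1,4,1)
P² = 288/7
sum k=2..3:
  [2] +1/12 = 1/12
  [3] −1/24 = -1/24
S = 1/24
C² = P²·S² = 1/14 ; C = +0.267261

+√(1/14) ≈ +0.267261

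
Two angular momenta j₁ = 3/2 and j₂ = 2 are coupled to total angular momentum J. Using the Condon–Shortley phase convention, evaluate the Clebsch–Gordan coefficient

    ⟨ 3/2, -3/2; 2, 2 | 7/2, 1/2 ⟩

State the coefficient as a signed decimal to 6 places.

j₁+j₂−J=0  J+j₁−j₂=3  J−j₁+j₂=4  j₁+j₂+J+1=8
(j₁±m₁, j₂±m₂, J±M) = (0,3,4,0,4,3)
P² = 20736/35
sum k=0..0:
  [0] +1/144 = 1/144
S = 1/144
C² = P²·S² = 1/35 ; C = +0.169031

+√(1/35) = +0.169031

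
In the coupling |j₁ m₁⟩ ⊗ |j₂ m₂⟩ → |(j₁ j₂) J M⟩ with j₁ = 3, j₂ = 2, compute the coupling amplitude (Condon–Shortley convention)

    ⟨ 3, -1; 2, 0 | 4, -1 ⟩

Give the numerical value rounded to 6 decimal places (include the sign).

√[9·1!5!3!/10! · 2!4!2!2!3!5!] = √(1728/7)
  +(−1)^0/∏(0,1,4,2,1,1)! = 1/48  (running 1/48)
  +(−1)^1/∏(1,0,3,1,2,2)! = -1/24  (running -1/48)
⟨..|..⟩ = √(1728/7)·(-1/48) = -0.327327

-0.327327  (= −√(3/28))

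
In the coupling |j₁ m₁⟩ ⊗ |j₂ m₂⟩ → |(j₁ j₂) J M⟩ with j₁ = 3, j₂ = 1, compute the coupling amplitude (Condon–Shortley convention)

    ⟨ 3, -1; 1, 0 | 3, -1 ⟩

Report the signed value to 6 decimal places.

−√(1/12) ≈ -0.288675

triangle: 1!×5!×1!/8! = 120/40320
(j±m)!: 2!×4!×1!×1!×2!×4! = 2304
prefactor² = (2J+1)×Δ×N² = 48
  k=0: +1/(0!×1!×4!×1!×1!×0!) = 1/24
  k=1: −1/(1!×0!×3!×0!×2!×1!) = -1/12
Σ = -1/24  ⇒  CG² = 48×(-1/24)² = 1/12
CG = −√(1/12) = -0.288675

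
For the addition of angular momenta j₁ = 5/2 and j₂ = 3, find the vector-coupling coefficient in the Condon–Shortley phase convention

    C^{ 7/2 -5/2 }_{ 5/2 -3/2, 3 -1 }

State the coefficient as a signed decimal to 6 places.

−√(10/63) ≈ -0.398410

√[8·2!3!4!/10! · 1!4!2!4!1!6!] = √(18432/35)
  +(−1)^1/∏(1,1,3,1,0,3)! = -1/36  (running -1/36)
  +(−1)^2/∏(2,0,2,0,1,4)! = 1/96  (running -5/288)
⟨..|..⟩ = √(18432/35)·(-5/288) = -0.398410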